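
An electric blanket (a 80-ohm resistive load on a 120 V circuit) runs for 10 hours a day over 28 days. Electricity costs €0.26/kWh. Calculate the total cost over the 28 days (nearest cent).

€13.10

Power = V²/R = 120²/80 = 180 W = 0.18 kW
Runtime = 10 h/day × 28 days = 280 h
Energy = 0.18 kW × 280 h = 50.4 kWh
Cost = 50.4 kWh × €0.26/kWh = €13.10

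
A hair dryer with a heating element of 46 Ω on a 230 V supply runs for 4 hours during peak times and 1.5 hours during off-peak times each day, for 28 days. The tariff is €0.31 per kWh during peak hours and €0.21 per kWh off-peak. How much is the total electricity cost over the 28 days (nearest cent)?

Power = V²/R = 230²/46 = 1150 W = 1.15 kW
Peak energy = 1.15 kW × 4 h × 28 = 128.8 kWh
Off-peak energy = 1.15 kW × 1.5 h × 28 = 48.3 kWh
Cost = 128.8 × €0.31 + 48.3 × €0.21 = €39.928 + €10.143 = €50.07

€50.07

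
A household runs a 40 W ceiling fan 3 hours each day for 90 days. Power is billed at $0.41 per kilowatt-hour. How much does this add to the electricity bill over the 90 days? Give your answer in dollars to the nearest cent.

$4.43

Runtime = 3 h/day × 90 days = 270 h
Energy = 0.04 kW × 270 h = 10.8 kWh
Cost = 10.8 kWh × $0.41/kWh = $4.43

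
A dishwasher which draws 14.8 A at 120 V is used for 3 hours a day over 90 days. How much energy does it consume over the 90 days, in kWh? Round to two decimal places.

Power = 14.8 A × 120 V = 1776 W = 1.776 kW
Runtime = 3 h/day × 90 days = 270 h
Energy = 1.776 kW × 270 h = 479.52 kWh

479.52 kWh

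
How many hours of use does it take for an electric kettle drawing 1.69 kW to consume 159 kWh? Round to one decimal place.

Hours = 159 kWh ÷ 1.69 kW = 94.1 h

94.1 h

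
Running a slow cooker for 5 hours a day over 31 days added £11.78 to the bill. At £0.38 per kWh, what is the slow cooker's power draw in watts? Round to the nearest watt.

Energy = £11.78 ÷ £0.38/kWh = 31 kWh
Runtime = 5 h/day × 31 days = 155 h
Power = 31 kWh ÷ 155 h = 0.2 kW = 200 W

200 W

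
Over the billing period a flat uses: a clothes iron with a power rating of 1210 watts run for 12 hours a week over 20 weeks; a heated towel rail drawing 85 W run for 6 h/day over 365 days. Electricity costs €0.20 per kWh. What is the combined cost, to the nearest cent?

€95.31

clothes iron: Runtime = 12 h/week × 20 weeks = 240 h
clothes iron: 1.21 kW × 240 h = 290.4 kWh
heated towel rail: Runtime = 6 h/day × 365 days = 2190 h
heated towel rail: 0.085 kW × 2190 h = 186.15 kWh
Total energy = 476.55 kWh
Cost = 476.55 × €0.20 = €95.31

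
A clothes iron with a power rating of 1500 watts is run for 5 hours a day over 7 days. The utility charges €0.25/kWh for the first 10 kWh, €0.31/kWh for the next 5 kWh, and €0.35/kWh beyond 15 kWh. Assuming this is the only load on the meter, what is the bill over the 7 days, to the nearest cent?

€17.18

Runtime = 5 h/day × 7 days = 35 h
Energy = 1.5 kW × 35 h = 52.5 kWh
Tier 1 (0–10 kWh): 10 × €0.25 = €2.5
Tier 2 (10–15 kWh): 5 × €0.31 = €1.55
Above 15 kWh: 37.5 × €0.35 = €13.125
Bill = €17.18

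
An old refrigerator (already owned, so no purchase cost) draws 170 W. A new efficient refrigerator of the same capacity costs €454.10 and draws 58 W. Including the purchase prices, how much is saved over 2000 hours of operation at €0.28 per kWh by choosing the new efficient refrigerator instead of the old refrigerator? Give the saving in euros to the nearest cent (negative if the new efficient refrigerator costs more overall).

-€391.38

old refrigerator: €0.00 + (170/1000) kW × 2000 h × €0.28 = €0.00 + €95.2 = €95.2
new efficient refrigerator: €454.10 + (58/1000) kW × 2000 h × €0.28 = €454.10 + €32.48 = €486.58
Saving = €95.2 − €486.58 = −€391.38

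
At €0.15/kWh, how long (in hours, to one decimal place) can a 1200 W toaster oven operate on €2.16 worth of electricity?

Energy available = €2.16 ÷ €0.15/kWh = 14.4 kWh
Hours = 14.4 kWh ÷ 1.2 kW = 12.0 h

12.0 h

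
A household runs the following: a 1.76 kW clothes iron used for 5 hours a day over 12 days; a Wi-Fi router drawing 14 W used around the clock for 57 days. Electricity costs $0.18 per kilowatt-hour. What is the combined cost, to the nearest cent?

clothes iron: Runtime = 5 h/day × 12 days = 60 h
clothes iron: 1.76 kW × 60 h = 105.6 kWh
Wi-Fi router: Runtime = 24 h × 57 = 1368 h
Wi-Fi router: 0.014 kW × 1368 h = 19.152 kWh
Total energy = 124.752 kWh
Cost = 124.752 × $0.18 = $22.46

$22.46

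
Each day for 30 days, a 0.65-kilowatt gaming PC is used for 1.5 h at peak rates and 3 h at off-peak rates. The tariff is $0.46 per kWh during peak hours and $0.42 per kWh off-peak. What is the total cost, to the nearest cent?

$38.03

Peak energy = 0.65 kW × 1.5 h × 30 = 29.25 kWh
Off-peak energy = 0.65 kW × 3 h × 30 = 58.5 kWh
Cost = 29.25 × $0.46 + 58.5 × $0.42 = $13.455 + $24.57 = $38.03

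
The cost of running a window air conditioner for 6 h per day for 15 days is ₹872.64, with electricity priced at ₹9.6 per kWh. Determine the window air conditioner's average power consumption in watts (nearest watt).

1010 W

Energy = ₹872.64 ÷ ₹9.6/kWh = 90.9 kWh
Runtime = 6 h/day × 15 days = 90 h
Power = 90.9 kWh ÷ 90 h = 1.01 kW = 1010 W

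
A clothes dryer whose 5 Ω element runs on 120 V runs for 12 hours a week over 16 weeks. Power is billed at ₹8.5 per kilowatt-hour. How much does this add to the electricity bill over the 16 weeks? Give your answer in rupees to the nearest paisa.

Power = V²/R = 120²/5 = 2880 W = 2.88 kW
Runtime = 12 h/week × 16 weeks = 192 h
Energy = 2.88 kW × 192 h = 552.96 kWh
Cost = 552.96 kWh × ₹8.5/kWh = ₹4700.16

₹4700.16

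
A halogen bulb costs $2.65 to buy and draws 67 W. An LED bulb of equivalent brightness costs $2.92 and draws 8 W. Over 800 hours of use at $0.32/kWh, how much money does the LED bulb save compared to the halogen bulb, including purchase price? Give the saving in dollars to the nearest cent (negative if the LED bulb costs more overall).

$14.83

halogen bulb: $2.65 + (67/1000) kW × 800 h × $0.32 = $2.65 + $17.152 = $19.802
LED bulb: $2.92 + (8/1000) kW × 800 h × $0.32 = $2.92 + $2.048 = $4.968
Saving = $19.802 − $4.968 = $14.834 → $14.83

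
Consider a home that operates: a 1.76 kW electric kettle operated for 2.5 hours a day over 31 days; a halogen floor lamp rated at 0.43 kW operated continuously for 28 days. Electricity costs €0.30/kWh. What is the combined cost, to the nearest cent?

€127.61

electric kettle: Runtime = 2.5 h/day × 31 days = 77.5 h
electric kettle: 1.76 kW × 77.5 h = 136.4 kWh
halogen floor lamp: Runtime = 24 h × 28 = 672 h
halogen floor lamp: 0.43 kW × 672 h = 288.96 kWh
Total energy = 425.36 kWh
Cost = 425.36 × €0.30 = €127.61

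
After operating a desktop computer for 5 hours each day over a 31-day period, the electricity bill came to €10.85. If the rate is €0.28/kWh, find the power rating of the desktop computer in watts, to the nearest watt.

Energy = €10.85 ÷ €0.28/kWh = 38.75 kWh
Runtime = 5 h/day × 31 days = 155 h
Power = 38.75 kWh ÷ 155 h = 0.25 kW = 250 W

250 W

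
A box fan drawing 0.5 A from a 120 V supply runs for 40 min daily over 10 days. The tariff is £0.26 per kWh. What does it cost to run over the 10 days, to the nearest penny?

Power = 0.5 A × 120 V = 60 W = 0.06 kW
Runtime = 40 min × 10 = 400 min = 6.666666… h
Energy = 0.06 kW × 6.666666… h = 0.4 kWh
Cost = 0.4 kWh × £0.26/kWh = £0.10

£0.10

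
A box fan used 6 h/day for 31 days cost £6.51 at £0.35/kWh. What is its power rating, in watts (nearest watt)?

Energy = £6.51 ÷ £0.35/kWh = 18.6 kWh
Runtime = 6 h/day × 31 days = 186 h
Power = 18.6 kWh ÷ 186 h = 0.1 kW = 100 W

100 W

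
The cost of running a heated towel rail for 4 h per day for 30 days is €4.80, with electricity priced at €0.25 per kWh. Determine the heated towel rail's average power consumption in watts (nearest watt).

160 W

Energy = €4.80 ÷ €0.25/kWh = 19.2 kWh
Runtime = 4 h/day × 30 days = 120 h
Power = 19.2 kWh ÷ 120 h = 0.16 kW = 160 W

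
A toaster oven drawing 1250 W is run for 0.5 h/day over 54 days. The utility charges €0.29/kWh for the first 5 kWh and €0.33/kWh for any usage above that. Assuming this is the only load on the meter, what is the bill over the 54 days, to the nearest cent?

Runtime = 0.5 h/day × 54 days = 27 h
Energy = 1.25 kW × 27 h = 33.75 kWh
Tier 1 (0–5 kWh): 5 × €0.29 = €1.45
Above 5 kWh: 28.75 × €0.33 = €9.4875
Bill = €10.94

€10.94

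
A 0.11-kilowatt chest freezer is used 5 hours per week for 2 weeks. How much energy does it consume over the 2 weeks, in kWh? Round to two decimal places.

Runtime = 5 h/week × 2 weeks = 10 h
Energy = 0.11 kW × 10 h = 1.1 kWh

1.10 kWh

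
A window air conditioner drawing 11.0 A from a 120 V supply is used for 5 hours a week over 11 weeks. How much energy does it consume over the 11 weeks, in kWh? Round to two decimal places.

Power = 11.0 A × 120 V = 1320 W = 1.32 kW
Runtime = 5 h/week × 11 weeks = 55 h
Energy = 1.32 kW × 55 h = 72.6 kWh

72.60 kWh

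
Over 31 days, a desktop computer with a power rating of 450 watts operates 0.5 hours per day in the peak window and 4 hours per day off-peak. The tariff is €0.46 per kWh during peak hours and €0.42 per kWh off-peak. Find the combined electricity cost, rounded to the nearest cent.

€26.64

Peak energy = 0.45 kW × 0.5 h × 31 = 6.975 kWh
Off-peak energy = 0.45 kW × 4 h × 31 = 55.8 kWh
Cost = 6.975 × €0.46 + 55.8 × €0.42 = €3.2085 + €23.436 = €26.64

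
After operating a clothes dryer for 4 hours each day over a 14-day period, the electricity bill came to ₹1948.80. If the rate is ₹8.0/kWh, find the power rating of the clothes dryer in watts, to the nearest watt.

4350 W

Energy = ₹1948.80 ÷ ₹8.0/kWh = 243.6 kWh
Runtime = 4 h/day × 14 days = 56 h
Power = 243.6 kWh ÷ 56 h = 4.35 kW = 4350 W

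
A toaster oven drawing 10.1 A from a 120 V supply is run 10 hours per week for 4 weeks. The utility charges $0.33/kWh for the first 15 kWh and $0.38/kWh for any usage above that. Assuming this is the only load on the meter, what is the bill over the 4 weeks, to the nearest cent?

Power = 10.1 A × 120 V = 1212 W = 1.212 kW
Runtime = 10 h/week × 4 weeks = 40 h
Energy = 1.212 kW × 40 h = 48.48 kWh
Tier 1 (0–15 kWh): 15 × $0.33 = $4.95
Above 15 kWh: 33.48 × $0.38 = $12.7224
Bill = $17.67

$17.67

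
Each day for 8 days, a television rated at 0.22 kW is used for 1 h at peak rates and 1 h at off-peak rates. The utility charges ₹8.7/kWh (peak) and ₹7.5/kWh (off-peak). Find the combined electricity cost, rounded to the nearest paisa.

₹28.51

Peak energy = 0.22 kW × 1 h × 8 = 1.76 kWh
Off-peak energy = 0.22 kW × 1 h × 8 = 1.76 kWh
Cost = 1.76 × ₹8.7 + 1.76 × ₹7.5 = ₹15.312 + ₹13.2 = ₹28.51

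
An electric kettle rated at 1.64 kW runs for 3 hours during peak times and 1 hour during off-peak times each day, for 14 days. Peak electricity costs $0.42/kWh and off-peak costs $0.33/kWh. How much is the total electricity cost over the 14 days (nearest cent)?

Peak energy = 1.64 kW × 3 h × 14 = 68.88 kWh
Off-peak energy = 1.64 kW × 1 h × 14 = 22.96 kWh
Cost = 68.88 × $0.42 + 22.96 × $0.33 = $28.9296 + $7.5768 = $36.51

$36.51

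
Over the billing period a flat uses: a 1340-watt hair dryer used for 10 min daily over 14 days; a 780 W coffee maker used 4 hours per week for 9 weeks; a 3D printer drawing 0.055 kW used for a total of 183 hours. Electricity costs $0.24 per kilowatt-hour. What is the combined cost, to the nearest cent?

hair dryer: Runtime = 10 min × 14 = 140 min = 2.333333… h
hair dryer: 1.34 kW × 2.333333… h = 3.126666… kWh
coffee maker: Runtime = 4 h/week × 9 weeks = 36 h
coffee maker: 0.78 kW × 36 h = 28.08 kWh
3D printer: 0.055 kW × 183 h = 10.065 kWh
Total energy = 41.271666… kWh
Cost = 41.271666… × $0.24 = $9.91

$9.91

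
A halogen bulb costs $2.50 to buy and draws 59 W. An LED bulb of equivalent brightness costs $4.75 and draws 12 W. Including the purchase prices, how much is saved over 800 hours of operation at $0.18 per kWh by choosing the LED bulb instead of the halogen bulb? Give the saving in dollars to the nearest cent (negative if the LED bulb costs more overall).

halogen bulb: $2.50 + (59/1000) kW × 800 h × $0.18 = $2.50 + $8.496 = $10.996
LED bulb: $4.75 + (12/1000) kW × 800 h × $0.18 = $4.75 + $1.728 = $6.478
Saving = $10.996 − $6.478 = $4.518 → $4.52

$4.52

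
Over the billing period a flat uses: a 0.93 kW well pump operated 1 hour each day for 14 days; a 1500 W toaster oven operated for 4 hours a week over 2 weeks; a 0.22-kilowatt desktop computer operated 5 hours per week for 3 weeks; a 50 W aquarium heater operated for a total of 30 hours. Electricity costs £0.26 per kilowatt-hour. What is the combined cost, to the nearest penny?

£7.75

well pump: Runtime = 1 h/day × 14 days = 14 h
well pump: 0.93 kW × 14 h = 13.02 kWh
toaster oven: Runtime = 4 h/week × 2 weeks = 8 h
toaster oven: 1.5 kW × 8 h = 12 kWh
desktop computer: Runtime = 5 h/week × 3 weeks = 15 h
desktop computer: 0.22 kW × 15 h = 3.3 kWh
aquarium heater: 0.05 kW × 30 h = 1.5 kWh
Total energy = 29.82 kWh
Cost = 29.82 × £0.26 = £7.75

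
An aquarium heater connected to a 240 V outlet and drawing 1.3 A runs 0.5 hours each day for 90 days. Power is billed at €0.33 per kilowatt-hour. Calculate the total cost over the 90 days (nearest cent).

€4.63

Power = 1.3 A × 240 V = 312 W = 0.312 kW
Runtime = 0.5 h/day × 90 days = 45 h
Energy = 0.312 kW × 45 h = 14.04 kWh
Cost = 14.04 kWh × €0.33/kWh = €4.63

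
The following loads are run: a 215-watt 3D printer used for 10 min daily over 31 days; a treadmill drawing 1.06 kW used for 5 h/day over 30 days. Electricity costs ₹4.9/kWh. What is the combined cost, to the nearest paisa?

3D printer: Runtime = 10 min × 31 = 310 min = 5.166666… h
3D printer: 0.215 kW × 5.166666… h = 1.110833… kWh
treadmill: Runtime = 5 h/day × 30 days = 150 h
treadmill: 1.06 kW × 150 h = 159 kWh
Total energy = 160.110833… kWh
Cost = 160.110833… × ₹4.9 = ₹784.54

₹784.54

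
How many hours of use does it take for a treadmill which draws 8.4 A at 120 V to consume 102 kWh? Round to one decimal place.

Power = 8.4 A × 120 V = 1008 W = 1.008 kW
Hours = 102 kWh ÷ 1.008 kW = 101.2 h

101.2 h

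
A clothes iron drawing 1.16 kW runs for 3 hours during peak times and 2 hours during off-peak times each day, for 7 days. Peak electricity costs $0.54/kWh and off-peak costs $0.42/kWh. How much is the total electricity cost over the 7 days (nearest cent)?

$19.98

Peak energy = 1.16 kW × 3 h × 7 = 24.36 kWh
Off-peak energy = 1.16 kW × 2 h × 7 = 16.24 kWh
Cost = 24.36 × $0.54 + 16.24 × $0.42 = $13.1544 + $6.8208 = $19.98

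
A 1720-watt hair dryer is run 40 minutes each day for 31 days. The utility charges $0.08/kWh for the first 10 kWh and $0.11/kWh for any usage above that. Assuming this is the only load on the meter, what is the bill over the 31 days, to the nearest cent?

Runtime = 40 min × 31 = 1240 min = 20.666666… h
Energy = 1.72 kW × 20.666666… h = 35.546666… kWh
Tier 1 (0–10 kWh): 10 × $0.08 = $0.8
Above 10 kWh: 25.546666… × $0.11 = $2.810133…
Bill = $3.61

$3.61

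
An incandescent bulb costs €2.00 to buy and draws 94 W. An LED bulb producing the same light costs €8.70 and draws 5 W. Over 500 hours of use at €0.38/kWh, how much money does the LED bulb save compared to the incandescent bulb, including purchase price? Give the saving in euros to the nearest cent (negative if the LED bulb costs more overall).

incandescent bulb: €2.00 + (94/1000) kW × 500 h × €0.38 = €2.00 + €17.86 = €19.86
LED bulb: €8.70 + (5/1000) kW × 500 h × €0.38 = €8.70 + €0.95 = €9.65
Saving = €19.86 − €9.65 = €10.21

€10.21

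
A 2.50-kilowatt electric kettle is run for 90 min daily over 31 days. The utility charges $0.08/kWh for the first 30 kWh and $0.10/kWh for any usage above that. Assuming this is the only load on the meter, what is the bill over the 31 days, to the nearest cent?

Runtime = 90 min × 31 = 2790 min = 46.5 h
Energy = 2.5 kW × 46.5 h = 116.25 kWh
Tier 1 (0–30 kWh): 30 × $0.08 = $2.4
Above 30 kWh: 86.25 × $0.10 = $8.625
Bill = $11.03

$11.03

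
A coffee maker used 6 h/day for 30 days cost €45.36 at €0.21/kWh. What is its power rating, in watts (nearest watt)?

Energy = €45.36 ÷ €0.21/kWh = 216 kWh
Runtime = 6 h/day × 30 days = 180 h
Power = 216 kWh ÷ 180 h = 1.2 kW = 1200 W

1200 W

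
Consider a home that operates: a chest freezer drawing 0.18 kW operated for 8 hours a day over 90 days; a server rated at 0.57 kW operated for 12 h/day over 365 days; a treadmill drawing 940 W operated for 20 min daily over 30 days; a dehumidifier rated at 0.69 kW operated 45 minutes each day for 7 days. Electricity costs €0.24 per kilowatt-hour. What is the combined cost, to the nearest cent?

chest freezer: Runtime = 8 h/day × 90 days = 720 h
chest freezer: 0.18 kW × 720 h = 129.6 kWh
server: Runtime = 12 h/day × 365 days = 4380 h
server: 0.57 kW × 4380 h = 2496.6 kWh
treadmill: Runtime = 20 min × 30 = 600 min = 10 h
treadmill: 0.94 kW × 10 h = 9.4 kWh
dehumidifier: Runtime = 45 min × 7 = 315 min = 5.25 h
dehumidifier: 0.69 kW × 5.25 h = 3.6225 kWh
Total energy = 2639.2225 kWh
Cost = 2639.2225 × €0.24 = €633.41

€633.41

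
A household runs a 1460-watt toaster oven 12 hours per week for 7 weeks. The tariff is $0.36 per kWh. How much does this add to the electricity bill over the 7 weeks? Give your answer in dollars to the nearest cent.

Runtime = 12 h/week × 7 weeks = 84 h
Energy = 1.46 kW × 84 h = 122.64 kWh
Cost = 122.64 kWh × $0.36/kWh = $44.15

$44.15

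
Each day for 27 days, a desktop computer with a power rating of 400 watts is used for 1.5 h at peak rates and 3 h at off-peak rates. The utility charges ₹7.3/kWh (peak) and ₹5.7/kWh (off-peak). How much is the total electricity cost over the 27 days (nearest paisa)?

₹302.94

Peak energy = 0.4 kW × 1.5 h × 27 = 16.2 kWh
Off-peak energy = 0.4 kW × 3 h × 27 = 32.4 kWh
Cost = 16.2 × ₹7.3 + 32.4 × ₹5.7 = ₹118.26 + ₹184.68 = ₹302.94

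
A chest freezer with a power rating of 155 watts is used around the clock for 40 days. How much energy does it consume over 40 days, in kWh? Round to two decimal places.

Runtime = 24 h × 40 = 960 h
Energy = 0.155 kW × 960 h = 148.8 kWh

148.80 kWh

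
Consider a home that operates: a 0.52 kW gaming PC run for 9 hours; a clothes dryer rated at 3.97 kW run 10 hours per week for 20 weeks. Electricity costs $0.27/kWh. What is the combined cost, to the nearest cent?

$215.64

gaming PC: 0.52 kW × 9 h = 4.68 kWh
clothes dryer: Runtime = 10 h/week × 20 weeks = 200 h
clothes dryer: 3.97 kW × 200 h = 794 kWh
Total energy = 798.68 kWh
Cost = 798.68 × $0.27 = $215.64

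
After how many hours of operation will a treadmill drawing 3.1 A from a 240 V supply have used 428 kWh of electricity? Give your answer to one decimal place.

575.3 h

Power = 3.1 A × 240 V = 744 W = 0.744 kW
Hours = 428 kWh ÷ 0.744 kW = 575.3 h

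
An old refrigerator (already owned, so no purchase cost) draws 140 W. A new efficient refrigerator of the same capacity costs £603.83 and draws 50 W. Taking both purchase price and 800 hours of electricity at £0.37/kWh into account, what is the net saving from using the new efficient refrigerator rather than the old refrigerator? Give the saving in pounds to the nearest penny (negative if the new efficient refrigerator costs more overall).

old refrigerator: £0.00 + (140/1000) kW × 800 h × £0.37 = £0.00 + £41.44 = £41.44
new efficient refrigerator: £603.83 + (50/1000) kW × 800 h × £0.37 = £603.83 + £14.8 = £618.63
Saving = £41.44 − £618.63 = −£577.19

-£577.19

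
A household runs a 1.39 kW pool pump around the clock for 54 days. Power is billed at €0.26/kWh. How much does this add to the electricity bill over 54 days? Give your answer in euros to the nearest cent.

€468.37

Runtime = 24 h × 54 = 1296 h
Energy = 1.39 kW × 1296 h = 1801.44 kWh
Cost = 1801.44 kWh × €0.26/kWh = €468.37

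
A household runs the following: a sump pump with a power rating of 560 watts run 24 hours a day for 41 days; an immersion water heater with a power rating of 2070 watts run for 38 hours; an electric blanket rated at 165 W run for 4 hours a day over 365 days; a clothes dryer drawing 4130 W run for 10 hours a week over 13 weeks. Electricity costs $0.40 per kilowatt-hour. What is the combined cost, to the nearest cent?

sump pump: Runtime = 24 h × 41 = 984 h
sump pump: 0.56 kW × 984 h = 551.04 kWh
immersion water heater: 2.07 kW × 38 h = 78.66 kWh
electric blanket: Runtime = 4 h/day × 365 days = 1460 h
electric blanket: 0.165 kW × 1460 h = 240.9 kWh
clothes dryer: Runtime = 10 h/week × 13 weeks = 130 h
clothes dryer: 4.13 kW × 130 h = 536.9 kWh
Total energy = 1407.5 kWh
Cost = 1407.5 × $0.40 = $563.00

$563.00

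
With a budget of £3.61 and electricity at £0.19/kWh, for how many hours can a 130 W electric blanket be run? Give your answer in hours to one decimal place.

Energy available = £3.61 ÷ £0.19/kWh = 19 kWh
Hours = 19 kWh ÷ 0.13 kW = 146.2 h

146.2 h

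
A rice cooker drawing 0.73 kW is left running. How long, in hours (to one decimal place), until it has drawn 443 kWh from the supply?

606.8 h

Hours = 443 kWh ÷ 0.73 kW = 606.8 h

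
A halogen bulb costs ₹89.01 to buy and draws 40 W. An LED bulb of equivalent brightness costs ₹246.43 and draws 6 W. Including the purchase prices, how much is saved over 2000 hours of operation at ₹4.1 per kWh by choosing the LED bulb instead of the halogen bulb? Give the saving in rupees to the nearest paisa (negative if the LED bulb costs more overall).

₹121.38

halogen bulb: ₹89.01 + (40/1000) kW × 2000 h × ₹4.1 = ₹89.01 + ₹328 = ₹417.01
LED bulb: ₹246.43 + (6/1000) kW × 2000 h × ₹4.1 = ₹246.43 + ₹49.2 = ₹295.63
Saving = ₹417.01 − ₹295.63 = ₹121.38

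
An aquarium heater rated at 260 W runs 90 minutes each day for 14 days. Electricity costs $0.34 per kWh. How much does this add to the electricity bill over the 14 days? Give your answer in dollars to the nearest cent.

Runtime = 90 min × 14 = 1260 min = 21 h
Energy = 0.26 kW × 21 h = 5.46 kWh
Cost = 5.46 kWh × $0.34/kWh = $1.86

$1.86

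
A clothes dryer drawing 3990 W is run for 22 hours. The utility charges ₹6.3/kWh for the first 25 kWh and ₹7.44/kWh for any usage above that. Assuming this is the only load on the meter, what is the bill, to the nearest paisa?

Energy = 3.99 kW × 22 h = 87.78 kWh
Tier 1 (0–25 kWh): 25 × ₹6.3 = ₹157.5
Above 25 kWh: 62.78 × ₹7.44 = ₹467.0832
Bill = ₹624.58

₹624.58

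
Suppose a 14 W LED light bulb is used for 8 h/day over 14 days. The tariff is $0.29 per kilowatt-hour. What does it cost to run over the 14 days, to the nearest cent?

$0.45

Runtime = 8 h/day × 14 days = 112 h
Energy = 0.014 kW × 112 h = 1.568 kWh
Cost = 1.568 kWh × $0.29/kWh = $0.45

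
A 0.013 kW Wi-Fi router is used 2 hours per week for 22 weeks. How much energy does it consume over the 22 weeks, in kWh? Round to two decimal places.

Runtime = 2 h/week × 22 weeks = 44 h
Energy = 0.013 kW × 44 h = 0.572 kWh ≈ 0.57 kWh

0.57 kWh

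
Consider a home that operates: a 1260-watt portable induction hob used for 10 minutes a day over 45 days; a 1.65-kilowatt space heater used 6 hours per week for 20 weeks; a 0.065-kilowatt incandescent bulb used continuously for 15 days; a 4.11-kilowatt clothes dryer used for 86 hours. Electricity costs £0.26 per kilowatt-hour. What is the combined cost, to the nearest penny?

£151.92

portable induction hob: Runtime = 10 min × 45 = 450 min = 7.5 h
portable induction hob: 1.26 kW × 7.5 h = 9.45 kWh
space heater: Runtime = 6 h/week × 20 weeks = 120 h
space heater: 1.65 kW × 120 h = 198 kWh
incandescent bulb: Runtime = 24 h × 15 = 360 h
incandescent bulb: 0.065 kW × 360 h = 23.4 kWh
clothes dryer: 4.11 kW × 86 h = 353.46 kWh
Total energy = 584.31 kWh
Cost = 584.31 × £0.26 = £151.92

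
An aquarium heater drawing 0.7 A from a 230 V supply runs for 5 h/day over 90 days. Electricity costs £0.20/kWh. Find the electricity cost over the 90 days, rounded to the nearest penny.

£14.49

Power = 0.7 A × 230 V = 161 W = 0.161 kW
Runtime = 5 h/day × 90 days = 450 h
Energy = 0.161 kW × 450 h = 72.45 kWh
Cost = 72.45 kWh × £0.20/kWh = £14.49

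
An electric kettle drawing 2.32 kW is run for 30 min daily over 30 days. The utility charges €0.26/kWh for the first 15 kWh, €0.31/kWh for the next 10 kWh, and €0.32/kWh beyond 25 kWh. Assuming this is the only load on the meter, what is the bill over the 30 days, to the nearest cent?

€10.14

Runtime = 30 min × 30 = 900 min = 15 h
Energy = 2.32 kW × 15 h = 34.8 kWh
Tier 1 (0–15 kWh): 15 × €0.26 = €3.9
Tier 2 (15–25 kWh): 10 × €0.31 = €3.1
Above 25 kWh: 9.8 × €0.32 = €3.136
Bill = €10.14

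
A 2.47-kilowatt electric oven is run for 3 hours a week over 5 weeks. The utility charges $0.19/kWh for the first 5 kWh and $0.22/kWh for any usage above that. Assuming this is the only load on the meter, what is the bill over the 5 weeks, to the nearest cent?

$8.00

Runtime = 3 h/week × 5 weeks = 15 h
Energy = 2.47 kW × 15 h = 37.05 kWh
Tier 1 (0–5 kWh): 5 × $0.19 = $0.95
Above 5 kWh: 32.05 × $0.22 = $7.051
Bill = $8.00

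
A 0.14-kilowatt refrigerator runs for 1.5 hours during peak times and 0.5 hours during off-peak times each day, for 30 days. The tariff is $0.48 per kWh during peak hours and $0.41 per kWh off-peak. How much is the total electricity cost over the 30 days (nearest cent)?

Peak energy = 0.14 kW × 1.5 h × 30 = 6.3 kWh
Off-peak energy = 0.14 kW × 0.5 h × 30 = 2.1 kWh
Cost = 6.3 × $0.48 + 2.1 × $0.41 = $3.024 + $0.861 = $3.89

$3.89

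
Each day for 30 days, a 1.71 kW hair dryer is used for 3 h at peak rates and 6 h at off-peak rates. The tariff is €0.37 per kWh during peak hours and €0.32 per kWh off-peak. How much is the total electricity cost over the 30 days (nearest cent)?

€155.44

Peak energy = 1.71 kW × 3 h × 30 = 153.9 kWh
Off-peak energy = 1.71 kW × 6 h × 30 = 307.8 kWh
Cost = 153.9 × €0.37 + 307.8 × €0.32 = €56.943 + €98.496 = €155.44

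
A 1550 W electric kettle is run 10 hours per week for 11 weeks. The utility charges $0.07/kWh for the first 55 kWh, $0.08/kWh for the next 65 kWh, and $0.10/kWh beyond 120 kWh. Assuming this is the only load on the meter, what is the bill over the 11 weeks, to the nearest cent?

Runtime = 10 h/week × 11 weeks = 110 h
Energy = 1.55 kW × 110 h = 170.5 kWh
Tier 1 (0–55 kWh): 55 × $0.07 = $3.85
Tier 2 (55–120 kWh): 65 × $0.08 = $5.2
Above 120 kWh: 50.5 × $0.10 = $5.05
Bill = $14.10

$14.10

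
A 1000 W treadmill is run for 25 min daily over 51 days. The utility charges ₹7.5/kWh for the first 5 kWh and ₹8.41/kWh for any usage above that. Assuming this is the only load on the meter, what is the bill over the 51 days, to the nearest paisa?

Runtime = 25 min × 51 = 1275 min = 21.25 h
Energy = 1 kW × 21.25 h = 21.25 kWh
Tier 1 (0–5 kWh): 5 × ₹7.5 = ₹37.5
Above 5 kWh: 16.25 × ₹8.41 = ₹136.6625
Bill = ₹174.16

₹174.16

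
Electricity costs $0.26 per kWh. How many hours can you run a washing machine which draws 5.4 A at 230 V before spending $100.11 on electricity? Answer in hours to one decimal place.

310.0 h

Power = 5.4 A × 230 V = 1242 W = 1.242 kW
Energy available = $100.11 ÷ $0.26/kWh = 385.0385 kWh
Hours = 385.0385 kWh ÷ 1.242 kW = 310.0 h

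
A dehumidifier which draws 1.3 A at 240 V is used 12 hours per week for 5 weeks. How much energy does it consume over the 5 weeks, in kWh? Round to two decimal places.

18.72 kWh

Power = 1.3 A × 240 V = 312 W = 0.312 kW
Runtime = 12 h/week × 5 weeks = 60 h
Energy = 0.312 kW × 60 h = 18.72 kWh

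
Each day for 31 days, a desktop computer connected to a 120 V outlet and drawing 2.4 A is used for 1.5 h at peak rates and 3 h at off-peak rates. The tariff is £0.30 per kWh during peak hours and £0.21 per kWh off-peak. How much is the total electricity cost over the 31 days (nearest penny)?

£9.64

Power = 2.4 A × 120 V = 288 W = 0.288 kW
Peak energy = 0.288 kW × 1.5 h × 31 = 13.392 kWh
Off-peak energy = 0.288 kW × 3 h × 31 = 26.784 kWh
Cost = 13.392 × £0.30 + 26.784 × £0.21 = £4.0176 + £5.62464 = £9.64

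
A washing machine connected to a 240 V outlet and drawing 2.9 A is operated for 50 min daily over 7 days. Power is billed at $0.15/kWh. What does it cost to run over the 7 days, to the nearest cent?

$0.61

Power = 2.9 A × 240 V = 696 W = 0.696 kW
Runtime = 50 min × 7 = 350 min = 5.833333… h
Energy = 0.696 kW × 5.833333… h = 4.06 kWh
Cost = 4.06 kWh × $0.15/kWh = $0.61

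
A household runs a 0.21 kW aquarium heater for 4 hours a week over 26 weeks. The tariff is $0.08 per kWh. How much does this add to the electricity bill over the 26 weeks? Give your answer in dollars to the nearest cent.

$1.75

Runtime = 4 h/week × 26 weeks = 104 h
Energy = 0.21 kW × 104 h = 21.84 kWh
Cost = 21.84 kWh × $0.08/kWh = $1.75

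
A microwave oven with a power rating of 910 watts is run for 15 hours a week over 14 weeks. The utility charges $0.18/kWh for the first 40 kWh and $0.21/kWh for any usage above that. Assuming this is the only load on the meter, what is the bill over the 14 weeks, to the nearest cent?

Runtime = 15 h/week × 14 weeks = 210 h
Energy = 0.91 kW × 210 h = 191.1 kWh
Tier 1 (0–40 kWh): 40 × $0.18 = $7.2
Above 40 kWh: 151.1 × $0.21 = $31.731
Bill = $38.93

$38.93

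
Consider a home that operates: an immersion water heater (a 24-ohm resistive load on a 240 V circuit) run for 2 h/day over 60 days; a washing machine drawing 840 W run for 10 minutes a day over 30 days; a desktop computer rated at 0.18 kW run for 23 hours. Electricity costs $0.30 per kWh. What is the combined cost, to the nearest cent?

immersion water heater: Power = V²/R = 240²/24 = 2400 W = 2.4 kW
immersion water heater: Runtime = 2 h/day × 60 days = 120 h
immersion water heater: 2.4 kW × 120 h = 288 kWh
washing machine: Runtime = 10 min × 30 = 300 min = 5 h
washing machine: 0.84 kW × 5 h = 4.2 kWh
desktop computer: 0.18 kW × 23 h = 4.14 kWh
Total energy = 296.34 kWh
Cost = 296.34 × $0.30 = $88.90

$88.90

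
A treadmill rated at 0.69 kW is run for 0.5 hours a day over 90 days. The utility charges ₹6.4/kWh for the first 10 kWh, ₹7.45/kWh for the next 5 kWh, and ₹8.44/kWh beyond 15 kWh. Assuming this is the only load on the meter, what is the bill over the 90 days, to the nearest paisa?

Runtime = 0.5 h/day × 90 days = 45 h
Energy = 0.69 kW × 45 h = 31.05 kWh
Tier 1 (0–10 kWh): 10 × ₹6.4 = ₹64
Tier 2 (10–15 kWh): 5 × ₹7.45 = ₹37.25
Above 15 kWh: 16.05 × ₹8.44 = ₹135.462
Bill = ₹236.71

₹236.71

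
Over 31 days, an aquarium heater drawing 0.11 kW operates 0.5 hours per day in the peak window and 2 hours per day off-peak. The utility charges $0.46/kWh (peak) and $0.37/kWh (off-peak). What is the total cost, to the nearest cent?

Peak energy = 0.11 kW × 0.5 h × 31 = 1.705 kWh
Off-peak energy = 0.11 kW × 2 h × 31 = 6.82 kWh
Cost = 1.705 × $0.46 + 6.82 × $0.37 = $0.7843 + $2.5234 = $3.31

$3.31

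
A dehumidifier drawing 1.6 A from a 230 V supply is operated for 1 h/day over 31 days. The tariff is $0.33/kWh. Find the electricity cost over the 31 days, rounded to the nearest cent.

Power = 1.6 A × 230 V = 368 W = 0.368 kW
Runtime = 1 h/day × 31 days = 31 h
Energy = 0.368 kW × 31 h = 11.408 kWh
Cost = 11.408 kWh × $0.33/kWh = $3.76

$3.76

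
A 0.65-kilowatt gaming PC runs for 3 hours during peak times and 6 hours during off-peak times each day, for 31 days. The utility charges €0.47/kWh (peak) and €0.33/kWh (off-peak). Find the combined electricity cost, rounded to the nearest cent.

Peak energy = 0.65 kW × 3 h × 31 = 60.45 kWh
Off-peak energy = 0.65 kW × 6 h × 31 = 120.9 kWh
Cost = 60.45 × €0.47 + 120.9 × €0.33 = €28.4115 + €39.897 = €68.31

€68.31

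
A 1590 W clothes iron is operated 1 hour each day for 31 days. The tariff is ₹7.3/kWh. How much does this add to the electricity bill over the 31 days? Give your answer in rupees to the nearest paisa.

₹359.82

Runtime = 1 h/day × 31 days = 31 h
Energy = 1.59 kW × 31 h = 49.29 kWh
Cost = 49.29 kWh × ₹7.3/kWh = ₹359.82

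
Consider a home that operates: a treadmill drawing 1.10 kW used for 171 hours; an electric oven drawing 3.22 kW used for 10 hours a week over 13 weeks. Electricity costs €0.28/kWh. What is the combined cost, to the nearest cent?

treadmill: 1.1 kW × 171 h = 188.1 kWh
electric oven: Runtime = 10 h/week × 13 weeks = 130 h
electric oven: 3.22 kW × 130 h = 418.6 kWh
Total energy = 606.7 kWh
Cost = 606.7 × €0.28 = €169.88

€169.88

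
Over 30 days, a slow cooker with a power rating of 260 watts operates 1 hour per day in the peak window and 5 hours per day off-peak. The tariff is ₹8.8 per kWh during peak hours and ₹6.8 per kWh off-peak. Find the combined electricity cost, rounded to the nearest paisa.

₹333.84

Peak energy = 0.26 kW × 1 h × 30 = 7.8 kWh
Off-peak energy = 0.26 kW × 5 h × 30 = 39 kWh
Cost = 7.8 × ₹8.8 + 39 × ₹6.8 = ₹68.64 + ₹265.2 = ₹333.84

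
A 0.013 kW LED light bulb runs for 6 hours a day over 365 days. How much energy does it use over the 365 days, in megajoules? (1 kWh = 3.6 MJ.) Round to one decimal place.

Runtime = 6 h/day × 365 days = 2190 h
Energy = 0.013 kW × 2190 h = 28.47 kWh
= 28.47 × 3.6 MJ = 102.5 MJ

102.5 MJ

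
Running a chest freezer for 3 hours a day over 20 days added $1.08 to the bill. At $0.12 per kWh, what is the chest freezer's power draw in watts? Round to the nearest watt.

Energy = $1.08 ÷ $0.12/kWh = 9 kWh
Runtime = 3 h/day × 20 days = 60 h
Power = 9 kWh ÷ 60 h = 0.15 kW = 150 W

150 W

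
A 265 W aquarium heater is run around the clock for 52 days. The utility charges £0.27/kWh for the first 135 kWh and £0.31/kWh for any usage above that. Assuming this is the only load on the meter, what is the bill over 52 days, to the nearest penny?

£97.12

Runtime = 24 h × 52 = 1248 h
Energy = 0.265 kW × 1248 h = 330.72 kWh
Tier 1 (0–135 kWh): 135 × £0.27 = £36.45
Above 135 kWh: 195.72 × £0.31 = £60.6732
Bill = £97.12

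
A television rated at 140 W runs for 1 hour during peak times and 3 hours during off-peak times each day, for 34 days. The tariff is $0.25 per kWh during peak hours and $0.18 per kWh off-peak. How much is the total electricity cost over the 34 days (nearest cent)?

Peak energy = 0.14 kW × 1 h × 34 = 4.76 kWh
Off-peak energy = 0.14 kW × 3 h × 34 = 14.28 kWh
Cost = 4.76 × $0.25 + 14.28 × $0.18 = $1.19 + $2.5704 = $3.76

$3.76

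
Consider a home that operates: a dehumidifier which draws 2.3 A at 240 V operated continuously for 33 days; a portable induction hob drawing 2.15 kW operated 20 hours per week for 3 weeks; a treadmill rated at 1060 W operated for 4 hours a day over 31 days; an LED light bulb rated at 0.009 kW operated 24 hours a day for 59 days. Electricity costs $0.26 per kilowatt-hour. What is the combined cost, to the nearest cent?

dehumidifier: Power = 2.3 A × 240 V = 552 W = 0.552 kW
dehumidifier: Runtime = 24 h × 33 = 792 h
dehumidifier: 0.552 kW × 792 h = 437.184 kWh
portable induction hob: Runtime = 20 h/week × 3 weeks = 60 h
portable induction hob: 2.15 kW × 60 h = 129 kWh
treadmill: Runtime = 4 h/day × 31 days = 124 h
treadmill: 1.06 kW × 124 h = 131.44 kWh
LED light bulb: Runtime = 24 h × 59 = 1416 h
LED light bulb: 0.009 kW × 1416 h = 12.744 kWh
Total energy = 710.368 kWh
Cost = 710.368 × $0.26 = $184.70

$184.70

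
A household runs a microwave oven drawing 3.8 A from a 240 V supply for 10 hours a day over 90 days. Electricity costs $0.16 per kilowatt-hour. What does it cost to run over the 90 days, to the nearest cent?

Power = 3.8 A × 240 V = 912 W = 0.912 kW
Runtime = 10 h/day × 90 days = 900 h
Energy = 0.912 kW × 900 h = 820.8 kWh
Cost = 820.8 kWh × $0.16/kWh = $131.33

$131.33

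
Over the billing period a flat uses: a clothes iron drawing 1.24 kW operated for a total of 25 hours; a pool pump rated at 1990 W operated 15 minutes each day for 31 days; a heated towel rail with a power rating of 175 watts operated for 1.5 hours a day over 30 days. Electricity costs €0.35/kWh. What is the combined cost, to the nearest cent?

€19.00

clothes iron: 1.24 kW × 25 h = 31 kWh
pool pump: Runtime = 15 min × 31 = 465 min = 7.75 h
pool pump: 1.99 kW × 7.75 h = 15.4225 kWh
heated towel rail: Runtime = 1.5 h/day × 30 days = 45 h
heated towel rail: 0.175 kW × 45 h = 7.875 kWh
Total energy = 54.2975 kWh
Cost = 54.2975 × €0.35 = €19.00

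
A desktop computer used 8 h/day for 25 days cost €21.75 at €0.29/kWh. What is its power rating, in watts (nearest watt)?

Energy = €21.75 ÷ €0.29/kWh = 75 kWh
Runtime = 8 h/day × 25 days = 200 h
Power = 75 kWh ÷ 200 h = 0.375 kW = 375 W

375 W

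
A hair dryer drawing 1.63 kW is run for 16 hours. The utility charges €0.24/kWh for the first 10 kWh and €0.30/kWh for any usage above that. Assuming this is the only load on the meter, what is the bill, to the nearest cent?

€7.22

Energy = 1.63 kW × 16 h = 26.08 kWh
Tier 1 (0–10 kWh): 10 × €0.24 = €2.4
Above 10 kWh: 16.08 × €0.30 = €4.824
Bill = €7.22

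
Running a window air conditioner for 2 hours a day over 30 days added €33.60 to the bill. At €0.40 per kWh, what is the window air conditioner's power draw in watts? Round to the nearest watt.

Energy = €33.60 ÷ €0.40/kWh = 84 kWh
Runtime = 2 h/day × 30 days = 60 h
Power = 84 kWh ÷ 60 h = 1.4 kW = 1400 W

1400 W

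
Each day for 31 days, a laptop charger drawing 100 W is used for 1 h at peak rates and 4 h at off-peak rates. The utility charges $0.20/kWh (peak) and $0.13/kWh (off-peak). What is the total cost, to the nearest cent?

Peak energy = 0.1 kW × 1 h × 31 = 3.1 kWh
Off-peak energy = 0.1 kW × 4 h × 31 = 12.4 kWh
Cost = 3.1 × $0.20 + 12.4 × $0.13 = $0.62 + $1.612 = $2.23

$2.23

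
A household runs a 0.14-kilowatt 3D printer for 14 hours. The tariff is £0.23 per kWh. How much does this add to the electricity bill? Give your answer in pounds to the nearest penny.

£0.45

Energy = 0.14 kW × 14 h = 1.96 kWh
Cost = 1.96 kWh × £0.23/kWh = £0.45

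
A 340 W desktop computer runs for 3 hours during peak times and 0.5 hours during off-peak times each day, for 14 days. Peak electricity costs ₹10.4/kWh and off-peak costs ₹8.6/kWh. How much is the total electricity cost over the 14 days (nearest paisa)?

Peak energy = 0.34 kW × 3 h × 14 = 14.28 kWh
Off-peak energy = 0.34 kW × 0.5 h × 14 = 2.38 kWh
Cost = 14.28 × ₹10.4 + 2.38 × ₹8.6 = ₹148.512 + ₹20.468 = ₹168.98

₹168.98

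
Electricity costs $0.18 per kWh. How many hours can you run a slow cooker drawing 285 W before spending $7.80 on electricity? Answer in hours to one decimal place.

152.0 h

Energy available = $7.80 ÷ $0.18/kWh = 43.3333 kWh
Hours = 43.3333 kWh ÷ 0.285 kW = 152.0 h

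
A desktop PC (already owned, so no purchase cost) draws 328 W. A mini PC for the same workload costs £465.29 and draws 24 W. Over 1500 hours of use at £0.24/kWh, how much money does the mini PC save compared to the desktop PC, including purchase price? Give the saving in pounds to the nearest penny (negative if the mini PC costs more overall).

-£355.85

desktop PC: £0.00 + (328/1000) kW × 1500 h × £0.24 = £0.00 + £118.08 = £118.08
mini PC: £465.29 + (24/1000) kW × 1500 h × £0.24 = £465.29 + £8.64 = £473.93
Saving = £118.08 − £473.93 = −£355.85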